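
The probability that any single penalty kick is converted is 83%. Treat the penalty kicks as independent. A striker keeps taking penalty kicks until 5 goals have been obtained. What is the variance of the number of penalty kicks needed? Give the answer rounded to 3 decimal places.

1.234

Y = total penalty kicks until the fifth success; negative binomial with r=5, p=0.83.
Var(Y) = r(1−p)/p² = 5·0.17 / 0.83² = 1.23385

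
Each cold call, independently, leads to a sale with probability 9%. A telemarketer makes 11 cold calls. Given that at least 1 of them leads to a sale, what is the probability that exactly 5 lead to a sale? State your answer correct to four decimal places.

X ~ Binomial(11, 0.09). Want P(X=5 | X≥1) = P(X=5) / P(X≥1).
P(X=5) = C(11,5)·0.09^5·0.91^6 = 0.001549
P(X≥1) = 1 − 0.354369 = 0.645631
Ratio = 0.001549 / 0.645631 = 0.002399

0.0024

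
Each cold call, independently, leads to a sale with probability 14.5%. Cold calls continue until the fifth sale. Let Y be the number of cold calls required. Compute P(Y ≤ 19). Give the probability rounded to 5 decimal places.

0.12971

Finishing within 19 cold calls ⇔ at least 5 successes in the first 19. With X ~ Binomial(19, 0.145), P(Y ≤ 19) = 1 − P(X ≤ 4).
  k=0: C(19,0)·0.145^0·0.855^19 = 0.0509749
  k=1: C(19,1)·0.145^1·0.855^18 = 0.1642524
  k=2: C(19,2)·0.145^2·0.855^17 = 0.2507010
  k=3: C(19,3)·0.145^3·0.855^16 = 0.2409271
  k=4: C(19,4)·0.145^4·0.855^15 = 0.1634359
1 − 0.8702913 = 0.1297087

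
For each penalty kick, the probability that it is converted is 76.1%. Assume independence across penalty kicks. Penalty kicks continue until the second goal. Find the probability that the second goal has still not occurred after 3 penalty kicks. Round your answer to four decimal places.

0.1441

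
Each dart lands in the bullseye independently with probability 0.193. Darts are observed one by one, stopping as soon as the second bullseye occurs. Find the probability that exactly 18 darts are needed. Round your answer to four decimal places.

0.0205

Y = trial on which the second success occurs; negative binomial, r=2, p=0.193.
P(Y=18) = C(17,1) · p^2 · (1−p)^16
= 17 · 0.037249 · 0.032358 = 0.020490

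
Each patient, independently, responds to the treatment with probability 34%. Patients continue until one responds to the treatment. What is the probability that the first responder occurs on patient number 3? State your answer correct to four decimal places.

Geometric (trials to first success), p = 0.34.
P(Y = 3) = (1−p)^2 · p = 0.4356 · 0.34 = 0.148104

0.1481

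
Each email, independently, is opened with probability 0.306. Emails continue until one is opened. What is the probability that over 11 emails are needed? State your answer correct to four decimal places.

0.0180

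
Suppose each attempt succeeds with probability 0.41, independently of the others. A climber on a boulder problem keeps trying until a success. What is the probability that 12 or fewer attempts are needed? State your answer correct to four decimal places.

0.9982

Y = number of attempts to the first success; geometric, p = 0.41.
P(Y ≤ 12) = 1 − (1−p)^12 = 1 − 0.001779 = 0.998221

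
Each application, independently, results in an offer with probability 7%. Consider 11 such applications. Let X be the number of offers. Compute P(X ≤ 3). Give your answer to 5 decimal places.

0.99469

X ~ Binomial(11, 0.07); P(X ≤ 3) = Σ C(11,k) p^k (1−p)^(11−k) over k:
  k=0: C(11,0)·0.07^0·0.93^11 = 0.4501035
  k=1: C(11,1)·0.07^1·0.93^10 = 0.3726664
  k=2: C(11,2)·0.07^2·0.93^9 = 0.1402508
  k=3: C(11,3)·0.07^3·0.93^8 = 0.0316695
Total = 0.9946902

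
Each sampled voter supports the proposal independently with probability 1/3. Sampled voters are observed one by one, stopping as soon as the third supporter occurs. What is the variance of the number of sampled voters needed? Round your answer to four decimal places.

18.0000

Y = total sampled voters until the third success; negative binomial with r=3, p=0.333333.
Var(Y) = r(1−p)/p² = 3·0.666667 / 0.333333² = 18.000000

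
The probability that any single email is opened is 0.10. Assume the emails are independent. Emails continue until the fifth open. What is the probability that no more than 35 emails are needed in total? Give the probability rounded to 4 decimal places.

0.2693

Finishing within 35 emails ⇔ at least 5 successes in the first 35. With X ~ Binomial(35, 0.10), P(Y ≤ 35) = 1 − P(X ≤ 4).
  k=0: C(35,0)·0.10^0·0.90^35 = 0.025032
  k=1: C(35,1)·0.10^1·0.90^34 = 0.097345
  k=2: C(35,2)·0.10^2·0.90^33 = 0.183874
  k=3: C(35,3)·0.10^3·0.90^32 = 0.224735
  k=4: C(35,4)·0.10^4·0.90^31 = 0.199764
1 − 0.730749 = 0.269251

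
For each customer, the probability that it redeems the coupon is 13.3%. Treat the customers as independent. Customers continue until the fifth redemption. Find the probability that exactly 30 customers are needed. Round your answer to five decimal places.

0.02789

Y = trial on which the fifth success occurs; negative binomial, r=5, p=0.133.
P(Y=30) = C(29,4) · p^5 · (1−p)^25
= 23751 · 4.1616e-05 · 0.028215 = 0.0278880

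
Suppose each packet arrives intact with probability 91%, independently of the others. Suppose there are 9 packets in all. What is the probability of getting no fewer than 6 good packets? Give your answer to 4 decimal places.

0.9943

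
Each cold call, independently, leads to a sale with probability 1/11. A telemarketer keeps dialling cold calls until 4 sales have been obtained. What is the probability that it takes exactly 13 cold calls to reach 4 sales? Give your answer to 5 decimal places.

0.00637

Y = trial on which the fourth success occurs; negative binomial, r=4, p=0.090909.
P(Y=13) = C(12,3) · p^4 · (1−p)^9
= 220 · 6.8301e-05 · 0.4241 = 0.0063726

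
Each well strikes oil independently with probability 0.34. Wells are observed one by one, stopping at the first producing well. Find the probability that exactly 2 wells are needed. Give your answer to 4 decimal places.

Geometric (trials to first success), p = 0.34.
P(Y = 2) = (1−p)^1 · p = 0.66 · 0.34 = 0.224400

0.2244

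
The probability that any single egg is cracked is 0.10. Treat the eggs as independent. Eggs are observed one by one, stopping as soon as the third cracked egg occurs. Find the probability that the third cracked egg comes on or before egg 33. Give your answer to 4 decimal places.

Finishing within 33 eggs ⇔ at least 3 successes in the first 33. With X ~ Binomial(33, 0.10), P(Y ≤ 33) = 1 − P(X ≤ 2).
  k=0: C(33,0)·0.10^0·0.90^33 = 0.030903
  k=1: C(33,1)·0.10^1·0.90^32 = 0.113312
  k=2: C(33,2)·0.10^2·0.90^31 = 0.201443
1 − 0.345658 = 0.654342

0.6543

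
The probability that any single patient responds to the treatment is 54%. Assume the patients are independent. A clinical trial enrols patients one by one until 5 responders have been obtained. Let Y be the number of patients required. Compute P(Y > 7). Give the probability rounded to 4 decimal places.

Needing more than 7 patients ⇔ fewer than 5 successes in the first 7. With X ~ Binomial(7, 0.54), P(Y > 7) = P(X ≤ 4).
  k=0: C(7,0)·0.54^0·0.46^7 = 0.004358
  k=1: C(7,1)·0.54^1·0.46^6 = 0.035813
  k=2: C(7,2)·0.54^2·0.46^5 = 0.126123
  k=3: C(7,3)·0.54^3·0.46^4 = 0.246763
  k=4: C(7,4)·0.54^4·0.46^3 = 0.289679
P(X ≤ 4) = 0.702737

0.7027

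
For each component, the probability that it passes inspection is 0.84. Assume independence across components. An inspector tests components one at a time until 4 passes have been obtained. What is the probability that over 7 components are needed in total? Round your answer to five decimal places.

Needing more than 7 components ⇔ fewer than 4 successes in the first 7. With X ~ Binomial(7, 0.84), P(Y > 7) = P(X ≤ 3).
  k=0: C(7,0)·0.84^0·0.16^7 = 0.0000027
  k=1: C(7,1)·0.84^1·0.16^6 = 0.0000987
  k=2: C(7,2)·0.84^2·0.16^5 = 0.0015537
  k=3: C(7,3)·0.84^3·0.16^4 = 0.0135952
P(X ≤ 3) = 0.0152503

0.01525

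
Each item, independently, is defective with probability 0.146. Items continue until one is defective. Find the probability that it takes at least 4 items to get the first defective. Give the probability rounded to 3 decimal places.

0.623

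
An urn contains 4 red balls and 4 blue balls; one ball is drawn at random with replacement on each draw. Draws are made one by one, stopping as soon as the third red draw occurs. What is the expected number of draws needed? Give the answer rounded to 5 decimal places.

6.00000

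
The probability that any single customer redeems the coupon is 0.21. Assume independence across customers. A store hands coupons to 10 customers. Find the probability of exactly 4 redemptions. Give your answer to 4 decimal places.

0.0993

X ~ Binomial(n=10, p=0.21).
P(X=4) = C(10,4) · p^4 · (1−p)^6
= 210 · 0.0019448 · 0.24309 = 0.099279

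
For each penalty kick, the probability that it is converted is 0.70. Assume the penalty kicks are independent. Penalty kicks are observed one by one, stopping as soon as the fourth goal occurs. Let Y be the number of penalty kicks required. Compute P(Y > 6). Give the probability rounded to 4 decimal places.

Needing more than 6 penalty kicks ⇔ fewer than 4 successes in the first 6. With X ~ Binomial(6, 0.70), P(Y > 6) = P(X ≤ 3).
  k=0: C(6,0)·0.70^0·0.30^6 = 0.000729
  k=1: C(6,1)·0.70^1·0.30^5 = 0.010206
  k=2: C(6,2)·0.70^2·0.30^4 = 0.059535
  k=3: C(6,3)·0.70^3·0.30^3 = 0.185220
P(X ≤ 3) = 0.255690

0.2557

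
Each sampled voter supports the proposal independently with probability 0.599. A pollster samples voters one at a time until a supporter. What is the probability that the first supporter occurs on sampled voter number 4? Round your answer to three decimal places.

0.039

Geometric (trials to first success), p = 0.599.
P(Y = 4) = (1−p)^3 · p = 0.064481 · 0.599 = 0.03862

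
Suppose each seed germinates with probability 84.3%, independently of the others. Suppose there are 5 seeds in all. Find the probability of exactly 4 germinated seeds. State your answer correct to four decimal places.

0.3964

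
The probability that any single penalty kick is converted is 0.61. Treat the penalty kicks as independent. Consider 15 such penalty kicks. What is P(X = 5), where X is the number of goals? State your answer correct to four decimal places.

X ~ Binomial(n=15, p=0.61).
P(X=5) = C(15,5) · p^5 · (1−p)^10
= 3003 · 0.08446 · 8.1404e-05 = 0.020647

0.0206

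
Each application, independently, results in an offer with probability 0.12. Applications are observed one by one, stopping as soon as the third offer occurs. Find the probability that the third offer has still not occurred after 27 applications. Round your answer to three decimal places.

0.355

Needing more than 27 applications ⇔ fewer than 3 successes in the first 27. With X ~ Binomial(27, 0.12), P(Y > 27) = P(X ≤ 2).
  k=0: C(27,0)·0.12^0·0.88^27 = 0.03170
  k=1: C(27,1)·0.12^1·0.88^26 = 0.11671
  k=2: C(27,2)·0.12^2·0.88^25 = 0.20689
P(X ≤ 2) = 0.35529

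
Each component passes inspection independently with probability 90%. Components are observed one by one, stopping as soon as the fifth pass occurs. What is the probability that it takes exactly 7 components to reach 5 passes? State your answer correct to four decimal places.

Y = trial on which the fifth success occurs; negative binomial, r=5, p=0.90.
P(Y=7) = C(6,4) · p^5 · (1−p)^2
= 15 · 0.59049 · 0.01 = 0.088573

0.0886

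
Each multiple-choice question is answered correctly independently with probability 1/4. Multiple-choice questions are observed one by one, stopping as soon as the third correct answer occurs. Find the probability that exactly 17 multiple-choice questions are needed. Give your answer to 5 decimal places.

0.03341

Y = trial on which the third success occurs; negative binomial, r=3, p=0.25.
P(Y=17) = C(16,2) · p^3 · (1−p)^14
= 120 · 0.015625 · 0.017818 = 0.0334087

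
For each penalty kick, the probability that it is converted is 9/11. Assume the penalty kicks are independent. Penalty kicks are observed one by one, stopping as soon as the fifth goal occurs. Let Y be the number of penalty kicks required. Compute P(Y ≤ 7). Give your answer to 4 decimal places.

0.8818

Finishing within 7 penalty kicks ⇔ at least 5 successes in the first 7. With X ~ Binomial(7, 0.818182), P(Y ≤ 7) = 1 − P(X ≤ 4).
  k=0: C(7,0)·0.818182^0·0.181818^7 = 0.000007
  k=1: C(7,1)·0.818182^1·0.181818^6 = 0.000207
  k=2: C(7,2)·0.818182^2·0.181818^5 = 0.002793
  k=3: C(7,3)·0.818182^3·0.181818^4 = 0.020949
  k=4: C(7,4)·0.818182^4·0.181818^3 = 0.094271
1 − 0.118227 = 0.881773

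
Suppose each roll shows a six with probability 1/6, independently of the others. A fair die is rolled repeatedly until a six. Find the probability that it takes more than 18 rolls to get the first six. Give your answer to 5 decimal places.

0.03756

Y = number of rolls to the first success; geometric, p = 0.166667.
P(Y > 18) = P(first 18 all fail) = (1−p)^18 = 0.0375610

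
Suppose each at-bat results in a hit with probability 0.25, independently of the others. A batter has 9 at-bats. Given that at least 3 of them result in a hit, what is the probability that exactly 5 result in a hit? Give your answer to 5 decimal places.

0.09750

X ~ Binomial(9, 0.25). Want P(X=5 | X≥3) = P(X=5) / P(X≥3).
P(X=5) = C(9,5)·0.25^5·0.75^4 = 0.0389328
P(X≥3) = 1 − 0.0750847 − 0.2252541 − 0.3003387 = 0.3993225
Ratio = 0.0389328 / 0.3993225 = 0.0974971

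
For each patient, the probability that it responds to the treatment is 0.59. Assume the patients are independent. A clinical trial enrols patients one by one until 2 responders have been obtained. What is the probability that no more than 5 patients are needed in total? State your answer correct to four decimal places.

Finishing within 5 patients ⇔ at least 2 successes in the first 5. With X ~ Binomial(5, 0.59), P(Y ≤ 5) = 1 − P(X ≤ 1).
  k=0: C(5,0)·0.59^0·0.41^5 = 0.011586
  k=1: C(5,1)·0.59^1·0.41^4 = 0.083360
1 − 0.094946 = 0.905054

0.9051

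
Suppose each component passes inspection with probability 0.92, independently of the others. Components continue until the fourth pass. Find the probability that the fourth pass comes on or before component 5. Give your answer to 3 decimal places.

0.946

Finishing within 5 components ⇔ at least 4 successes in the first 5. With X ~ Binomial(5, 0.92), P(Y ≤ 5) = 1 − P(X ≤ 3).
  k=0: C(5,0)·0.92^0·0.08^5 = 0.00000
  k=1: C(5,1)·0.92^1·0.08^4 = 0.00019
  k=2: C(5,2)·0.92^2·0.08^3 = 0.00433
  k=3: C(5,3)·0.92^3·0.08^2 = 0.04984
1 − 0.05436 = 0.94564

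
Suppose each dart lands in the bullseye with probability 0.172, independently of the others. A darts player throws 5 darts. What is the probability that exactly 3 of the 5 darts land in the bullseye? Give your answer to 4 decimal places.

0.0349

X ~ Binomial(n=5, p=0.172).
P(X=3) = C(5,3) · p^3 · (1−p)^2
= 10 · 0.0050884 · 0.68558 = 0.034886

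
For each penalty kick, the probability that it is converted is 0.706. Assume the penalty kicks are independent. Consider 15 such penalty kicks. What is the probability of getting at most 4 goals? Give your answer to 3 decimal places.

0.001

X ~ Binomial(15, 0.706); P(X ≤ 4) = Σ C(15,k) p^k (1−p)^(15−k) over k:
  k=0: C(15,0)·0.706^0·0.294^15 = 0.00000
  k=1: C(15,1)·0.706^1·0.294^14 = 0.00000
  k=2: C(15,2)·0.706^2·0.294^13 = 0.00001
  k=3: C(15,3)·0.706^3·0.294^12 = 0.00007
  k=4: C(15,4)·0.706^4·0.294^11 = 0.00048
Total = 0.00055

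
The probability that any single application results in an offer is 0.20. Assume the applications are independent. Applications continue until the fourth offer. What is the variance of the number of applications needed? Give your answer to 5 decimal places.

80.00000

Y = total applications until the fourth success; negative binomial with r=4, p=0.20.
Var(Y) = r(1−p)/p² = 4·0.80 / 0.20² = 80.0000000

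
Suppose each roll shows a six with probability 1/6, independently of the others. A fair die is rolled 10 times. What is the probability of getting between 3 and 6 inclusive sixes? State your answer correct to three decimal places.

0.225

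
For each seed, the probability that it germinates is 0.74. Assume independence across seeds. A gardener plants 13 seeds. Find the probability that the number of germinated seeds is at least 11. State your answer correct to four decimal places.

0.3032

X ~ Binomial(13, 0.74); P(X ≥ 11) = Σ C(13,k) p^k (1−p)^(13−k) over k:
  k=11: C(13,11)·0.74^11·0.26^2 = 0.192128
  k=12: C(13,12)·0.74^12·0.26^1 = 0.091138
  k=13: C(13,13)·0.74^13·0.26^0 = 0.019953
Total = 0.303219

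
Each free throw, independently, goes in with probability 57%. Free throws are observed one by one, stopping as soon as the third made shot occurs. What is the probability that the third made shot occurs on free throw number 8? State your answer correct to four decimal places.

0.0572

Y = trial on which the third success occurs; negative binomial, r=3, p=0.57.
P(Y=8) = C(7,2) · p^3 · (1−p)^5
= 21 · 0.18519 · 0.014701 = 0.057172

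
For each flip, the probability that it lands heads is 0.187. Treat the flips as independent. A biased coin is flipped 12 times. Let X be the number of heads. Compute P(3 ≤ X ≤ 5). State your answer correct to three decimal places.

0.381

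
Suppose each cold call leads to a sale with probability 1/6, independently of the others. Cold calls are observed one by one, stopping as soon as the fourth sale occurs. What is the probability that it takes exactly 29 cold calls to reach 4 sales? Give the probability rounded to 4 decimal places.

0.0265

Y = trial on which the fourth success occurs; negative binomial, r=4, p=0.166667.
P(Y=29) = C(28,3) · p^4 · (1−p)^25
= 3276 · 0.0007716 · 0.010483 = 0.026498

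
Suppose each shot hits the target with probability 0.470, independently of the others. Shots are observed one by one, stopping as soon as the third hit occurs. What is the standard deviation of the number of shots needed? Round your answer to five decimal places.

Y = total shots until the third success; negative binomial with r=3, p=0.47.
SD(Y) = √[r(1−p)/p²] = √(7.1978271) = 2.6828766

2.68288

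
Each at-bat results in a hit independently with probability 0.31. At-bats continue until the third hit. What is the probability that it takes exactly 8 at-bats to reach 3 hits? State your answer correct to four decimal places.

0.0978

Y = trial on which the third success occurs; negative binomial, r=3, p=0.31.
P(Y=8) = C(7,2) · p^3 · (1−p)^5
= 21 · 0.029791 · 0.1564 = 0.097848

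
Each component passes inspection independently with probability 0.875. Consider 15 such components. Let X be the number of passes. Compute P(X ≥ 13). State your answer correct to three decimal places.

0.713

X ~ Binomial(15, 0.875); P(X ≥ 13) = Σ C(15,k) p^k (1−p)^(15−k) over k:
  k=13: C(15,13)·0.875^13·0.125^2 = 0.28914
  k=14: C(15,14)·0.875^14·0.125^1 = 0.28914
  k=15: C(15,15)·0.875^15·0.125^0 = 0.13493
Total = 0.71322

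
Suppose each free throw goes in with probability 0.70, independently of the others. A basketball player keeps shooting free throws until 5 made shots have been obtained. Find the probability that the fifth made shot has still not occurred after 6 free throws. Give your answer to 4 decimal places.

Needing more than 6 free throws ⇔ fewer than 5 successes in the first 6. With X ~ Binomial(6, 0.70), P(Y > 6) = P(X ≤ 4).
  k=0: C(6,0)·0.70^0·0.30^6 = 0.000729
  k=1: C(6,1)·0.70^1·0.30^5 = 0.010206
  k=2: C(6,2)·0.70^2·0.30^4 = 0.059535
  k=3: C(6,3)·0.70^3·0.30^3 = 0.185220
  k=4: C(6,4)·0.70^4·0.30^2 = 0.324135
P(X ≤ 4) = 0.579825

0.5798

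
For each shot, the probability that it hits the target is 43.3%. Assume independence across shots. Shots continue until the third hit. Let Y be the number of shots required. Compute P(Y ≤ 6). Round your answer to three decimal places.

Finishing within 6 shots ⇔ at least 3 successes in the first 6. With X ~ Binomial(6, 0.433), P(Y ≤ 6) = 1 − P(X ≤ 2).
  k=0: C(6,0)·0.433^0·0.567^6 = 0.03323
  k=1: C(6,1)·0.433^1·0.567^5 = 0.15225
  k=2: C(6,2)·0.433^2·0.567^4 = 0.29067
1 − 0.47615 = 0.52385

0.524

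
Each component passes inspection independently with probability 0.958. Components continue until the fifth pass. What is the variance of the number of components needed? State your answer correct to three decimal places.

0.229

Y = total components until the fifth success; negative binomial with r=5, p=0.958.
Var(Y) = r(1−p)/p² = 5·0.042 / 0.958² = 0.22882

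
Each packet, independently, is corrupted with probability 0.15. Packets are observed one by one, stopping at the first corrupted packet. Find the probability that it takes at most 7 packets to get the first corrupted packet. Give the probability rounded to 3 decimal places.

Y = number of packets to the first success; geometric, p = 0.15.
P(Y ≤ 7) = 1 − (1−p)^7 = 1 − 0.32058 = 0.67942

0.679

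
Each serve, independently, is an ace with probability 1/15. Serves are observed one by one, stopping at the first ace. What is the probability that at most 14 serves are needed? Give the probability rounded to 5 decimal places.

Y = number of serves to the first success; geometric, p = 0.066667.
P(Y ≤ 14) = 1 − (1−p)^14 = 1 − 0.3806404 = 0.6193596

0.61936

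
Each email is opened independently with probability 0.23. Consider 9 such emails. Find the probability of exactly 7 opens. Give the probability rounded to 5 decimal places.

X ~ Binomial(n=9, p=0.23).
P(X=7) = C(9,7) · p^7 · (1−p)^2
= 36 · 3.4048e-05 · 0.5929 = 0.0007267

0.00073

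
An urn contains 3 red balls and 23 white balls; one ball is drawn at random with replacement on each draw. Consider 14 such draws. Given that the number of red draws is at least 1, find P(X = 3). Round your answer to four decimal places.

0.1770

X ~ Binomial(14, 0.115385). Want P(X=3 | X≥1) = P(X=3) / P(X≥1).
P(X=3) = C(14,3)·0.115385^3·0.884615^11 = 0.145159
P(X≥1) = 1 − 0.179706 = 0.820294
Ratio = 0.145159 / 0.820294 = 0.176960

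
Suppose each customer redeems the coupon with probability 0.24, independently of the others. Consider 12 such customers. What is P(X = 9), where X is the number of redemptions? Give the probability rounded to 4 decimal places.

X ~ Binomial(n=12, p=0.24).
P(X=9) = C(12,9) · p^9 · (1−p)^3
= 220 · 2.6418e-06 · 0.43898 = 0.000255

0.0003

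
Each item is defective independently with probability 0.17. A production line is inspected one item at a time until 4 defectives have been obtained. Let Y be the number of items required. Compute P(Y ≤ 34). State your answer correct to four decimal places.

0.8530

Finishing within 34 items ⇔ at least 4 successes in the first 34. With X ~ Binomial(34, 0.17), P(Y ≤ 34) = 1 − P(X ≤ 3).
  k=0: C(34,0)·0.17^0·0.83^34 = 0.001773
  k=1: C(34,1)·0.17^1·0.83^33 = 0.012345
  k=2: C(34,2)·0.17^2·0.83^32 = 0.041721
  k=3: C(34,3)·0.17^3·0.83^31 = 0.091151
1 − 0.146990 = 0.853010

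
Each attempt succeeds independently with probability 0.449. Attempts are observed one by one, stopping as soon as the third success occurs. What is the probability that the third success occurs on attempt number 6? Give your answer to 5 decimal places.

0.15142

Y = trial on which the third success occurs; negative binomial, r=3, p=0.449.
P(Y=6) = C(5,2) · p^3 · (1−p)^3
= 10 · 0.090519 · 0.16728 = 0.1514237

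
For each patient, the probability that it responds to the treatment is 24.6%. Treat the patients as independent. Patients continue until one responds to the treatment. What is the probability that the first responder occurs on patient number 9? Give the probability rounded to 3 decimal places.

Geometric (trials to first success), p = 0.246.
P(Y = 9) = (1−p)^8 · p = 0.10446 · 0.246 = 0.02570

0.026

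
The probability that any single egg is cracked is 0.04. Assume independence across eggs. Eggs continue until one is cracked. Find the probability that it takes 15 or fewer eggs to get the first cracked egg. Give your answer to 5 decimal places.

Y = number of eggs to the first success; geometric, p = 0.04.
P(Y ≤ 15) = 1 − (1−p)^15 = 1 − 0.5420864 = 0.4579136

0.45791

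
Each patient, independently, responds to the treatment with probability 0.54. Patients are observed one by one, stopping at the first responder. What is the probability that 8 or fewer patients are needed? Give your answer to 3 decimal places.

0.998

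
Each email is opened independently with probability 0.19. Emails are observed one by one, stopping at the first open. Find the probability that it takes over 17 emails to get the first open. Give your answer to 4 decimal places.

0.0278

Y = number of emails to the first success; geometric, p = 0.19.
P(Y > 17) = P(first 17 all fail) = (1−p)^17 = 0.027813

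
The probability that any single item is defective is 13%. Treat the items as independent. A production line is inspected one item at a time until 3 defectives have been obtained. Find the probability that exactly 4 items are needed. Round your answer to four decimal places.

0.0057

Y = trial on which the third success occurs; negative binomial, r=3, p=0.13.
P(Y=4) = C(3,2) · p^3 · (1−p)^1
= 3 · 0.002197 · 0.87 = 0.005734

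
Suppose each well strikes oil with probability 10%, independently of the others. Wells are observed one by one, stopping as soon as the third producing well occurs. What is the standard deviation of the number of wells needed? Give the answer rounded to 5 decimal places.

16.43168

Y = total wells until the third success; negative binomial with r=3, p=0.10.
SD(Y) = √[r(1−p)/p²] = √(270.0000000) = 16.4316767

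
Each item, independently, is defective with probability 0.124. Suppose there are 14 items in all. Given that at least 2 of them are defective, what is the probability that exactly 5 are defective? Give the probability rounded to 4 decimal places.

X ~ Binomial(14, 0.124). Want P(X=5 | X≥2) = P(X=5) / P(X≥2).
P(X=5) = C(14,5)·0.124^5·0.876^9 = 0.017828
P(X≥2) = 1 − 0.156696 − 0.310530 = 0.532774
Ratio = 0.017828 / 0.532774 = 0.033463

0.0335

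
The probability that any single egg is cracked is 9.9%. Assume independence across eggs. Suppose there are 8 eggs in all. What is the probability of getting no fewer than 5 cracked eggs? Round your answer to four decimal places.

0.0004

X ~ Binomial(8, 0.099); P(X ≥ 5) = Σ C(8,k) p^k (1−p)^(8−k) over k:
  k=5: C(8,5)·0.099^5·0.901^3 = 0.000390
  k=6: C(8,6)·0.099^6·0.901^2 = 0.000021
  k=7: C(8,7)·0.099^7·0.901^1 = 0.000001
  k=8: C(8,8)·0.099^8·0.901^0 = 0.000000
Total = 0.000412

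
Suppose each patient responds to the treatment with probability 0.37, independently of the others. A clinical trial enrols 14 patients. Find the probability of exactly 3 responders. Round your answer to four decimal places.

0.1144

X ~ Binomial(n=14, p=0.37).
P(X=3) = C(14,3) · p^3 · (1−p)^11
= 364 · 0.050653 · 0.0062051 = 0.114407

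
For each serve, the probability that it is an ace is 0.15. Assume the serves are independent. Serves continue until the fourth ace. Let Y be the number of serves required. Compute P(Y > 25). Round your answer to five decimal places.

0.47112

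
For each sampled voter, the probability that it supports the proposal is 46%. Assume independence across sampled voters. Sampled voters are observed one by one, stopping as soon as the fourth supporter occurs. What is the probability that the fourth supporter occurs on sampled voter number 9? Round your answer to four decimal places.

0.1151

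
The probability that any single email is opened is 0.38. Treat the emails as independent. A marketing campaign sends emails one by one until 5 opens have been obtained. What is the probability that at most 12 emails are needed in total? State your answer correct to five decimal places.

0.50428

Finishing within 12 emails ⇔ at least 5 successes in the first 12. With X ~ Binomial(12, 0.38), P(Y ≤ 12) = 1 − P(X ≤ 4).
  k=0: C(12,0)·0.38^0·0.62^12 = 0.0032263
  k=1: C(12,1)·0.38^1·0.62^11 = 0.0237287
  k=2: C(12,2)·0.38^2·0.62^10 = 0.0799886
  k=3: C(12,3)·0.38^3·0.62^9 = 0.1634175
  k=4: C(12,4)·0.38^4·0.62^8 = 0.2253581
1 − 0.4957191 = 0.5042809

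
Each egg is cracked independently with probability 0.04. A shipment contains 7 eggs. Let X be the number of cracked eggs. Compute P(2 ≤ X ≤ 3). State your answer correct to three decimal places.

X ~ Binomial(7, 0.04); P(2 ≤ X ≤ 3) = Σ C(7,k) p^k (1−p)^(7−k) over k:
  k=2: C(7,2)·0.04^2·0.96^5 = 0.02740
  k=3: C(7,3)·0.04^3·0.96^4 = 0.00190
Total = 0.02930

0.029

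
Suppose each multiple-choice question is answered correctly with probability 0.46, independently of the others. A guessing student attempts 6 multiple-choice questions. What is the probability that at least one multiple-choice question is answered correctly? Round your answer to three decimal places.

0.975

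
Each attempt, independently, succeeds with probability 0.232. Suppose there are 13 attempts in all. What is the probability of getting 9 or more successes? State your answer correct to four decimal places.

0.0005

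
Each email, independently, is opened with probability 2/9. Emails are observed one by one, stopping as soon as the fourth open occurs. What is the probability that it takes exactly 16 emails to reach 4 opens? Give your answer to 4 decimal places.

0.0544

Y = trial on which the fourth success occurs; negative binomial, r=4, p=0.222222.
P(Y=16) = C(15,3) · p^4 · (1−p)^12
= 455 · 0.0024387 · 0.049008 = 0.054379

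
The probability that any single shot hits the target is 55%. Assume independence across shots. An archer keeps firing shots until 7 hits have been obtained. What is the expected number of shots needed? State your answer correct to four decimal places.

Y = total shots until the seventh success; negative binomial with r=7, p=0.55.
E[Y] = r / p = 7 / 0.55 = 12.727273

12.7273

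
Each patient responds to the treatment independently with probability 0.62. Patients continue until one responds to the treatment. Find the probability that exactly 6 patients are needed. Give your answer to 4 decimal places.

0.0049

Geometric (trials to first success), p = 0.62.
P(Y = 6) = (1−p)^5 · p = 0.0079235 · 0.62 = 0.004913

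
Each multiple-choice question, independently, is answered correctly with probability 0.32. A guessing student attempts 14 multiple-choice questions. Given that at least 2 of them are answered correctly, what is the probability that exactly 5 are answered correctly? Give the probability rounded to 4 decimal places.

0.2162

X ~ Binomial(14, 0.32). Want P(X=5 | X≥2) = P(X=5) / P(X≥2).
P(X=5) = C(14,5)·0.32^5·0.68^9 = 0.208831
P(X≥2) = 1 − 0.004520 − 0.029778 = 0.965702
Ratio = 0.208831 / 0.965702 = 0.216247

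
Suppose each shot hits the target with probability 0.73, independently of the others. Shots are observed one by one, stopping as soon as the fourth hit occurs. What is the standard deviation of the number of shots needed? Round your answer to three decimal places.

1.424

Y = total shots until the fourth success; negative binomial with r=4, p=0.73.
SD(Y) = √[r(1−p)/p²] = √(2.02665) = 1.42360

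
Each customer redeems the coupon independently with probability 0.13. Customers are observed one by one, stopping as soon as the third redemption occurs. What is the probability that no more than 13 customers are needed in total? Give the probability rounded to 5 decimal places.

0.23374

Finishing within 13 customers ⇔ at least 3 successes in the first 13. With X ~ Binomial(13, 0.13), P(Y ≤ 13) = 1 − P(X ≤ 2).
  k=0: C(13,0)·0.13^0·0.87^13 = 0.1635876
  k=1: C(13,1)·0.13^1·0.87^12 = 0.3177735
  k=2: C(13,2)·0.13^2·0.87^11 = 0.2849004
1 − 0.7662615 = 0.2337385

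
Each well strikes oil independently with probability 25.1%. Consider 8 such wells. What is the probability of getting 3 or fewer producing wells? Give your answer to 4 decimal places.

0.8848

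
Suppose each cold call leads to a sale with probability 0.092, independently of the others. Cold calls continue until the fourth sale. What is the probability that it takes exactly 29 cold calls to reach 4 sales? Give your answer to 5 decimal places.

0.02102

Y = trial on which the fourth success occurs; negative binomial, r=4, p=0.092.
P(Y=29) = C(28,3) · p^4 · (1−p)^25
= 3276 · 7.1639e-05 · 0.089567 = 0.0210204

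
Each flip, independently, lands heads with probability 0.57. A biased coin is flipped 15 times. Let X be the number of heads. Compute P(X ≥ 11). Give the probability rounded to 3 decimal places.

0.155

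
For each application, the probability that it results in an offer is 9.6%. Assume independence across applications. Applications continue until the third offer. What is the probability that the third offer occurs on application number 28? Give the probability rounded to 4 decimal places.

0.0249

Y = trial on which the third success occurs; negative binomial, r=3, p=0.096.
P(Y=28) = C(27,2) · p^3 · (1−p)^25
= 351 · 0.00088474 · 0.080207 = 0.024908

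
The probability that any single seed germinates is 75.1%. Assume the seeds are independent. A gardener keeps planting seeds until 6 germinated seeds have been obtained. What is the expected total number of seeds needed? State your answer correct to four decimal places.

Y = total seeds until the sixth success; negative binomial with r=6, p=0.751.
E[Y] = r / p = 6 / 0.751 = 7.989348

7.9893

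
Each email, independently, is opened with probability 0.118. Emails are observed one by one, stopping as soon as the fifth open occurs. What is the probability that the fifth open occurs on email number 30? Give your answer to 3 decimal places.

0.024

Y = trial on which the fifth success occurs; negative binomial, r=5, p=0.118.
P(Y=30) = C(29,4) · p^5 · (1−p)^25
= 23751 · 2.2878e-05 · 0.043323 = 0.02354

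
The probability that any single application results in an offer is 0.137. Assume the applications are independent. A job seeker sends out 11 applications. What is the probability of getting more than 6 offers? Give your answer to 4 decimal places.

0.0002

X ~ Binomial(11, 0.137); P(X ≥ 7) = Σ C(11,k) p^k (1−p)^(11−k) over k:
  k=7: C(11,7)·0.137^7·0.863^4 = 0.000166
  k=8: C(11,8)·0.137^8·0.863^3 = 0.000013
  k=9: C(11,9)·0.137^9·0.863^2 = 0.000001
  k=10: C(11,10)·0.137^10·0.863^1 = 0.000000
  k=11: C(11,11)·0.137^11·0.863^0 = 0.000000
Total = 0.000180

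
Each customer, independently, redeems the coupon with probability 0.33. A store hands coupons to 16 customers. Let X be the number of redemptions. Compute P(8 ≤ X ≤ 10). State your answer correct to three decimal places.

0.117

X ~ Binomial(16, 0.33); P(8 ≤ X ≤ 10) = Σ C(16,k) p^k (1−p)^(16−k) over k:
  k=8: C(16,8)·0.33^8·0.67^8 = 0.07350
  k=9: C(16,9)·0.33^9·0.67^7 = 0.03218
  k=10: C(16,10)·0.33^10·0.67^6 = 0.01109
Total = 0.11677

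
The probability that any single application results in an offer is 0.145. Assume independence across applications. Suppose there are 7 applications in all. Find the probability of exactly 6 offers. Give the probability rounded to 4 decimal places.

X ~ Binomial(n=7, p=0.145).
P(X=6) = C(7,6) · p^6 · (1−p)^1
= 7 · 9.2941e-06 · 0.855 = 0.000056

0.0001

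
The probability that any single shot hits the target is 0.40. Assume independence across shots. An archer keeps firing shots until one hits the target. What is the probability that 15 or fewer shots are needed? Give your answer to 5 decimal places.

Y = number of shots to the first success; geometric, p = 0.40.
P(Y ≤ 15) = 1 − (1−p)^15 = 1 − 0.0004702 = 0.9995298

0.99953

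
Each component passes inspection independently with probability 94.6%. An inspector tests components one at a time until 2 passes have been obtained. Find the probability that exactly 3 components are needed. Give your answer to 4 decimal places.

0.0967

Y = trial on which the second success occurs; negative binomial, r=2, p=0.946.
P(Y=3) = C(2,1) · p^2 · (1−p)^1
= 2 · 0.89492 · 0.054 = 0.096651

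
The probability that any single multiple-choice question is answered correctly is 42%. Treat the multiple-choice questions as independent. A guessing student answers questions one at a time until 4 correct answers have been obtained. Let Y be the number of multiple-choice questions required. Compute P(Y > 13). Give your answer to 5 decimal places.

Needing more than 13 multiple-choice questions ⇔ fewer than 4 successes in the first 13. With X ~ Binomial(13, 0.42), P(Y > 13) = P(X ≤ 3).
  k=0: C(13,0)·0.42^0·0.58^13 = 0.0008406
  k=1: C(13,1)·0.42^1·0.58^12 = 0.0079128
  k=2: C(13,2)·0.42^2·0.58^11 = 0.0343796
  k=3: C(13,3)·0.42^3·0.58^10 = 0.0912838
P(X ≤ 3) = 0.1344168

0.13442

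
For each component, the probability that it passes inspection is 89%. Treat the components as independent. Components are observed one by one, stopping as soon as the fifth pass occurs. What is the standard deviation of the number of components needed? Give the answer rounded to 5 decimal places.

Y = total components until the fifth success; negative binomial with r=5, p=0.89.
SD(Y) = √[r(1−p)/p²] = √(0.6943568) = 0.8332807

0.83328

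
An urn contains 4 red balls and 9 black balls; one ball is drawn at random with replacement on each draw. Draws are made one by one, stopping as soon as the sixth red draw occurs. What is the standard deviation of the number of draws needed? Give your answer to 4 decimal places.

Y = total draws until the sixth success; negative binomial with r=6, p=0.307692.
SD(Y) = √[r(1−p)/p²] = √(43.875000) = 6.623821

6.6238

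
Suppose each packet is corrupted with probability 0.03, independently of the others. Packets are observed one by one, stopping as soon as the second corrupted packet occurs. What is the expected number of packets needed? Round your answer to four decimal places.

66.6667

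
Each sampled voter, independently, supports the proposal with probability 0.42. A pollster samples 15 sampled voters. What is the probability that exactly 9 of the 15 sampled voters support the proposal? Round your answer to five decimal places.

0.07748

X ~ Binomial(n=15, p=0.42).
P(X=9) = C(15,9) · p^9 · (1−p)^6
= 5005 · 0.00040667 · 0.038069 = 0.0774846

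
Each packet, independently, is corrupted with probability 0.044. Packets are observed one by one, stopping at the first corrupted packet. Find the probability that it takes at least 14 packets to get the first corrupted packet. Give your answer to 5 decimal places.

0.55712

Y = number of packets to the first success; geometric, p = 0.044.
P(Y > 13) = P(first 13 all fail) = (1−p)^13 = 0.5571249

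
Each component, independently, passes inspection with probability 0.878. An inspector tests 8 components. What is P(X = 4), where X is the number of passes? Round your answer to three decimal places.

0.009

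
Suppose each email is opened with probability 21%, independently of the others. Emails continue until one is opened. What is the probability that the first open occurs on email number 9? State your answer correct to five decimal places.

0.03186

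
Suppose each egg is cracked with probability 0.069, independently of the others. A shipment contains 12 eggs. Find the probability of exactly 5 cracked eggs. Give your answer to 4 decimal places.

X ~ Binomial(n=12, p=0.069).
P(X=5) = C(12,5) · p^5 · (1−p)^7
= 792 · 1.564e-06 · 0.60624 = 0.000751

0.0008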